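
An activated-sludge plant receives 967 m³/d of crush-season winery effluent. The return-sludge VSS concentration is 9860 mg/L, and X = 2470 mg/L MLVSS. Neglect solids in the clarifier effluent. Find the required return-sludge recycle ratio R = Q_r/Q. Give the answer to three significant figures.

R ≈ 0.334

Solids balance on the clarifier gives (1+R)X = R·X_r, so R = X/(X_r − X) = 2470 / (9860 − 2470) = 0.3342.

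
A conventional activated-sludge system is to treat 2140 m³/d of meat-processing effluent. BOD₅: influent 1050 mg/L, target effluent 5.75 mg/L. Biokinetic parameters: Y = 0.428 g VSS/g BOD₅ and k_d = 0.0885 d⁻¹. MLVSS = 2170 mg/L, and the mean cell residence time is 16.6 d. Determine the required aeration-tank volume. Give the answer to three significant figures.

From the SRT design equation V = Y Q (S₀−S) θ_c / [X (1 + k_d θ_c)] = 0.428 × 2140 × (1050 − 5.75) × 16.6 / [2170 × (1 + 0.0885 × 16.6)] = 1.59×10^7 / 5358 = 2963 m³.

V ≈ 2960 m³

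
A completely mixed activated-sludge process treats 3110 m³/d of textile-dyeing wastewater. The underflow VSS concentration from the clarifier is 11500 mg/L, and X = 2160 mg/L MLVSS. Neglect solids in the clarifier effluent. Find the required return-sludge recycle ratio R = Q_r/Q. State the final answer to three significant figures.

R ≈ 0.231

Solids balance on the clarifier gives (1+R)X = R·X_r, so R = X/(X_r − X) = 2160 / (11500 − 2160) = 0.2313.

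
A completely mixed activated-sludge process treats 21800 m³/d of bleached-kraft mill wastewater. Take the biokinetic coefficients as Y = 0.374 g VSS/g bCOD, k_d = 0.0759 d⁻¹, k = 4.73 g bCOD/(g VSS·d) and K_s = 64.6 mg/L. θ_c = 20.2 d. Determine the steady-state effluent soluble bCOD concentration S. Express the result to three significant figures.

Effluent substrate depends only on kinetics and SRT: S = K_s(1 + k_d θ_c) / [θ_c(Yk − k_d) − 1] = 64.6 × (1 + 0.0759 × 20.2) / [20.2 × (0.374 × 4.73 − 0.0759) − 1] = 163.6 / 33.20 = 4.929 mg/L.

S ≈ 4.93 mg/L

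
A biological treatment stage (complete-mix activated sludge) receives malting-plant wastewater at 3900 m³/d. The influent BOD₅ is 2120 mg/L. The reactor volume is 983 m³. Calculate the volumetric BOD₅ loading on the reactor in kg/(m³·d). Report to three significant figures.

Applied BOD₅ load per unit volume = Q·S₀/V = (3900 × 2120/1000)/983.0 = 8.411 kg BOD₅·m⁻³·d⁻¹.

L_v ≈ 8.41 kg BOD₅/(m³·d)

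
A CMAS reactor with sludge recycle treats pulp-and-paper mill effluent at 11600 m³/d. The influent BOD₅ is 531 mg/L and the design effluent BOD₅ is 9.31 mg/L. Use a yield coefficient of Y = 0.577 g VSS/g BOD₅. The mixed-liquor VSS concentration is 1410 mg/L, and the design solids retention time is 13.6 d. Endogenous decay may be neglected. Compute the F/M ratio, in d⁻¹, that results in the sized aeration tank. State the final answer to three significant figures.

F/M ≈ 0.130 d⁻¹

With k_d = 0 the design equation reduces to V = Y Q (S₀−S) θ_c / X = 0.577 × 11600 × (531 − 9.31) × 13.6 / 1410 = 33680 m³.
F/M = applied load / biomass = Q·S₀/(V·X) = 11600 × 531 / (33680 × 1410) = 0.1297 d⁻¹.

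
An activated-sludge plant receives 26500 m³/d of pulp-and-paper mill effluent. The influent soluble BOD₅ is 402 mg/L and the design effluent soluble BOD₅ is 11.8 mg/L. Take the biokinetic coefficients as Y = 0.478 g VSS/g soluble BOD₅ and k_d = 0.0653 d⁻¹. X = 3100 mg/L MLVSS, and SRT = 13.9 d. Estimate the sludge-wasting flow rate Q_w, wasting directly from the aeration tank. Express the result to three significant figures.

Rearranging the biomass balance for a CMAS with decay, V = Y·Q·ΔS·θ_c / [X·(1+k_d θ_c)] = 0.478 × 26500 × (402 − 11.8) × 13.9 / [3100 × (1 + 0.0653 × 13.9)] = 6.87×10^7 / 5914 = 11617 m³.
Wasting from the aeration tank: Q_w = V / θ_c = 11617 / 13.9 = 835.8 m³/d.

Q_w ≈ 836 m³/d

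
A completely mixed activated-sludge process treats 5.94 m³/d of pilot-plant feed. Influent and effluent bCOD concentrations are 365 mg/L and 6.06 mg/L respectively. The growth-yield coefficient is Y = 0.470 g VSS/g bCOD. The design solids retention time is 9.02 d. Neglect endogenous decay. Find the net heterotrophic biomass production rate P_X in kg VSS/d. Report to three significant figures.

Since k_d ≈ 0, Y_obs = Y = 0.470 g VSS/g bCOD.
Substrate removed = Q·(S₀ − S) = 5.94 m³/d × (365 − 6.06) g/m³ = 2.13×10^3 g/d = 2.132 kg/d.
Biomass produced: P_X = Y_obs·Q·ΔS = 0.4700 × 2.132 ≈ 1.002 kg VSS/d.

P_X ≈ 1.00 kg VSS/d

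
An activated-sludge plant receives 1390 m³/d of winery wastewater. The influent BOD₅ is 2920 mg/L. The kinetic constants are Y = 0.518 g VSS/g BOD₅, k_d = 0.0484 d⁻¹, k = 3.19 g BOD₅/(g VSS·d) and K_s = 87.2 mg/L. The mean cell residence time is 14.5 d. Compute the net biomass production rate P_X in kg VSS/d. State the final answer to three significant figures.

Effluent substrate depends only on kinetics and SRT: S = K_s(1 + k_d θ_c) / [θ_c(Yk − k_d) − 1] = 87.2 × (1 + 0.0484 × 14.5) / [14.5 × (0.518 × 3.19 − 0.0484) − 1] = 148.4 / 22.26 = 6.667 mg/L.
Correct the yield for decay: Y_obs = Y/(1 + k_d θ_c) = 0.518 / (1 + 0.0484 × 14.5) = 0.518 / 1.702 = 0.3044.
ΔS = 2920 − 6.67 = 2913 mg/L, so the substrate removal rate is 1390 × 2913/1000 = 4050 kg BOD₅/d.
P_X = Y_obs · Q(S₀ − S) = 0.3044 × 4050 = 1233 kg VSS/d.

P_X ≈ 1230 kg VSS/d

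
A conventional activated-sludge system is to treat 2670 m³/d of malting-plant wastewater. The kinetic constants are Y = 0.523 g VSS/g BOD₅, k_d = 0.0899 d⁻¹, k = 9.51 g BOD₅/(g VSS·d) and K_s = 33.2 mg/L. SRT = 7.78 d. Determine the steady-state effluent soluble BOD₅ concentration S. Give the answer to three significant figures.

S ≈ 1.53 mg/L

Effluent substrate depends only on kinetics and SRT: S = K_s(1 + k_d θ_c) / [θ_c(Yk − k_d) − 1] = 33.2 × (1 + 0.0899 × 7.78) / [7.78 × (0.523 × 9.51 − 0.0899) − 1] = 56.42 / 37.00 = 1.525 mg/L.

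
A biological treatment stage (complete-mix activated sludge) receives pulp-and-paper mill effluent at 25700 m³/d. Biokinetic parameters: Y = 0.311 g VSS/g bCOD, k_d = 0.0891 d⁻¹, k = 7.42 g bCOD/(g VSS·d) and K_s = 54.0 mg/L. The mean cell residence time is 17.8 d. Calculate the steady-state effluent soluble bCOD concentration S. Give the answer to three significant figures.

From the Monod/SRT balance for a CMAS, S = K_s·(1+k_d θ_c)/[θ_c·(Y k − k_d) − 1] = 54.0 × (1 + 0.0891 × 17.8) / [17.8 × (0.311 × 7.42 − 0.0891) − 1] = 139.6 / 38.49 = 3.628 mg/L.

S ≈ 3.63 mg/L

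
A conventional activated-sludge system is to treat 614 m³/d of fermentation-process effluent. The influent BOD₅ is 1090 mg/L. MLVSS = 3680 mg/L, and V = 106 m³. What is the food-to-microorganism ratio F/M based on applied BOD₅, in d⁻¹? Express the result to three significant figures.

F/M ≈ 1.72 d⁻¹

F/M = Q·S₀ / (V·X) = 614 × 1090 / (106.0 × 3680) = 1.716 g BOD₅·(g VSS·d)⁻¹.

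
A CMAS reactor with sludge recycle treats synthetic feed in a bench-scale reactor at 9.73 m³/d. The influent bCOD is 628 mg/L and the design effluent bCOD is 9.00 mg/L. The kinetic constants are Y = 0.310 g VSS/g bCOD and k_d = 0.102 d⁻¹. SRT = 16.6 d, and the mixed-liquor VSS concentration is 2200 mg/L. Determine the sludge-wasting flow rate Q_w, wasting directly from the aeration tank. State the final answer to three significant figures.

Steady-state biomass mass balance: V·X·(1 + k_d·θ_c) = Y·Q·(S₀ − S)·θ_c, so V = 0.310 × 9.73 × (628 − 9.00) × 16.6 / [2200 × (1 + 0.102 × 16.6)] = 3.1×10^4 / 5925 = 5.231 m³.
With mixed-liquor wasting, θ_c = V/Q_w, so Q_w = V/θ_c = 5.231/16.6 = 0.3151 m³/d.

Q_w ≈ 0.315 m³/d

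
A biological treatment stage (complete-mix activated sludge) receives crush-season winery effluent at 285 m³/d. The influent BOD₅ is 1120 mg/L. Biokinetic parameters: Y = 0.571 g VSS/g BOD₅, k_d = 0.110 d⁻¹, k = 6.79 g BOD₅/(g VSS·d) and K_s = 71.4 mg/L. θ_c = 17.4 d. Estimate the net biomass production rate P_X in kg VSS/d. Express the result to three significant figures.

P_X ≈ 62.4 kg VSS/d

Effluent substrate depends only on kinetics and SRT: S = K_s(1 + k_d θ_c) / [θ_c(Yk − k_d) − 1] = 71.4 × (1 + 0.110 × 17.4) / [17.4 × (0.571 × 6.79 − 0.110) − 1] = 208.1 / 64.55 = 3.223 mg/L.
Observed yield with endogenous decay: Y_obs = Y / (1 + k_d·θ_c) = 0.571 / (1 + 0.110 × 17.4) = 0.571 / 2.914 = 0.1960 g VSS/g BOD₅.
ΔS = 1120 − 3.22 = 1117 mg/L, so the substrate removal rate is 285 × 1117/1000 = 318.3 kg BOD₅/d.
So the net sludge growth is P_X = 0.1960 × 318.3 = 62.37 kg VSS/d.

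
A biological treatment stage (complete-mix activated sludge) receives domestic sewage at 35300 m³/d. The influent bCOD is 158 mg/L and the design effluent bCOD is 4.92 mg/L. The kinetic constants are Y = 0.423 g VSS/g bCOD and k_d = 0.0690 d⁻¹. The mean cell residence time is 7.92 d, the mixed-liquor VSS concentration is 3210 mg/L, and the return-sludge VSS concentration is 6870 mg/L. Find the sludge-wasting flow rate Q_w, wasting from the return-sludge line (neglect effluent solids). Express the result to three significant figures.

Rearranging the biomass balance for a CMAS with decay, V = Y·Q·ΔS·θ_c / [X·(1+k_d θ_c)] = 0.423 × 35300 × (158 − 4.92) × 7.92 / [3210 × (1 + 0.0690 × 7.92)] = 1.81×10^7 / 4964 = 3647 m³.
Q_w = (V·X)/(θ_c X_r) = 3647 × 3210 / (7.92 × 6870) = 215.1 m³/d.

Q_w ≈ 215 m³/d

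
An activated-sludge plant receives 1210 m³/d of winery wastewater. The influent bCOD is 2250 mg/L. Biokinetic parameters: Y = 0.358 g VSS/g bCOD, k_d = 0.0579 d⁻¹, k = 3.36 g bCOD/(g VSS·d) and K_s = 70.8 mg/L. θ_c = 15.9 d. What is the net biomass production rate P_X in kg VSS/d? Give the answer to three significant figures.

P_X ≈ 506 kg VSS/d

For a completely mixed reactor with recycle the Lawrence–McCarty relation gives S = K_s·(1 + k_d·θ_c) / [θ_c·(Y·k − k_d) − 1] = 70.8 × (1 + 0.0579 × 15.9) / [15.9 × (0.358 × 3.36 − 0.0579) − 1] = 136.0 / 17.21 = 7.903 mg/L.
Correct the yield for decay: Y_obs = Y/(1 + k_d θ_c) = 0.358 / (1 + 0.0579 × 15.9) = 0.358 / 1.921 = 0.1864.
Mass of bCOD removed per day: Q(S₀ − S) = 1210 × 2242 g/m³ = 2713 kg/d.
Biomass produced: P_X = Y_obs·Q·ΔS = 0.1864 × 2713 ≈ 505.7 kg VSS/d.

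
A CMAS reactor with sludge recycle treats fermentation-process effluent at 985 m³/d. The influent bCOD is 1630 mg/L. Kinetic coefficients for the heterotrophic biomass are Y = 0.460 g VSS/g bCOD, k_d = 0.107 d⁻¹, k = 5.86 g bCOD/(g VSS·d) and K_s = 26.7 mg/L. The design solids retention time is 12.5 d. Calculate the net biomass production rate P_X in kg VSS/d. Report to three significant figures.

Effluent substrate depends only on kinetics and SRT: S = K_s(1 + k_d θ_c) / [θ_c(Yk − k_d) − 1] = 26.7 × (1 + 0.107 × 12.5) / [12.5 × (0.460 × 5.86 − 0.107) − 1] = 62.41 / 31.36 = 1.990 mg/L.
Observed yield with endogenous decay: Y_obs = Y / (1 + k_d·θ_c) = 0.460 / (1 + 0.107 × 12.5) = 0.460 / 2.337 = 0.1968 g VSS/g bCOD.
Q·(S₀ − S) = 985 × (1630 − 1.99) × 10⁻³ = 1604 kg/d removed.
P_X = Y_obs · Q(S₀ − S) = 0.1968 × 1604 = 315.6 kg VSS/d.

P_X ≈ 316 kg VSS/d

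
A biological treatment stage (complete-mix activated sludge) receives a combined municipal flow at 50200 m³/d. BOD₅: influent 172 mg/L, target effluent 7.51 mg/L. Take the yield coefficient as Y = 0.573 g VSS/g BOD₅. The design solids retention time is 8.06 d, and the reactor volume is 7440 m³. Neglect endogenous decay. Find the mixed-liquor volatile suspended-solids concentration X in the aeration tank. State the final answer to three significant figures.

From V·X = Y·Q·(S₀ − S)·θ_c (decay neglected): X = 0.573 × 50200 × (172 − 7.51) × 8.06 / 7440 = 5126 mg/L.

X ≈ 5130 mg/L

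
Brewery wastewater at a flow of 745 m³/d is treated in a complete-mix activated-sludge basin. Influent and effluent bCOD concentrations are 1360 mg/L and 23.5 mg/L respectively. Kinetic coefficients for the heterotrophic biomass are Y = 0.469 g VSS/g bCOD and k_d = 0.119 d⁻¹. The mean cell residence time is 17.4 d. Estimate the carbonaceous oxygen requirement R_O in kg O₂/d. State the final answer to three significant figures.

R_O ≈ 780 kg O₂/d

The observed yield is Y_obs = Y/(1 + k_d·θ_c) = 0.469 / (1 + 0.119 × 17.4) = 0.469 / 3.071 = 0.1527 g VSS per g bCOD removed.
Mass of bCOD removed per day: Q(S₀ − S) = 745 × 1336 g/m³ = 995.7 kg/d.
P_X = Y_obs·Q·(S₀ − S) = 0.1527 × 995.7 = 152.1 kg VSS/d.
R_O = Q·(S₀ − S) − 1.42·P_X = 995.7 − 1.42 × 152.1 = 779.7 kg O₂/d.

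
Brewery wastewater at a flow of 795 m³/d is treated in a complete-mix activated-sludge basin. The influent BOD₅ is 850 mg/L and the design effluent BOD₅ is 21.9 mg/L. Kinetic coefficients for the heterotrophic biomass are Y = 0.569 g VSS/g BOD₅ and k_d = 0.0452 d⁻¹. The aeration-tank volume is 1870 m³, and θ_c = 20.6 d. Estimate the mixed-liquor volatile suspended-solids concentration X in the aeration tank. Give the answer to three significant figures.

X ≈ 2140 mg/L

X = Y·Q·ΔS·θ_c / [V·(1 + k_d θ_c)] = 0.569 × 795 × (850 − 21.9) × 20.6 / [1870 × (1 + 0.0452 × 20.6)] = 2137 mg/L.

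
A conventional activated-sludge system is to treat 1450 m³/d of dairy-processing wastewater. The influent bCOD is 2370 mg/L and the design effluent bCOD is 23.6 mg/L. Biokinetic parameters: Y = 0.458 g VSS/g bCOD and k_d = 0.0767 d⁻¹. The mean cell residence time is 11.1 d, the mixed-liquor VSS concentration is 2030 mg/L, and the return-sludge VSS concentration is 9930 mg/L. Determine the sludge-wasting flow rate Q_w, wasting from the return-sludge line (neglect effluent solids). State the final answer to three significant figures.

Q_w ≈ 84.8 m³/d

Rearranging the biomass balance for a CMAS with decay, V = Y·Q·ΔS·θ_c / [X·(1+k_d θ_c)] = 0.458 × 1450 × (2370 − 23.6) × 11.1 / [2030 × (1 + 0.0767 × 11.1)] = 1.73×10^7 / 3758 = 4602 m³.
Q_w = (V·X)/(θ_c X_r) = 4602 × 2030 / (11.1 × 9930) = 84.76 m³/d.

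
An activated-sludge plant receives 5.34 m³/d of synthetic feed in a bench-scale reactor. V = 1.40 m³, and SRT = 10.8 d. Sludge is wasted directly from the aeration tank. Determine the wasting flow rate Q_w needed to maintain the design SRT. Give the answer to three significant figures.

With mixed-liquor wasting, θ_c = V/Q_w, so Q_w = V/θ_c = 1.400/10.8 = 0.1296 m³/d.

Q_w ≈ 0.130 m³/d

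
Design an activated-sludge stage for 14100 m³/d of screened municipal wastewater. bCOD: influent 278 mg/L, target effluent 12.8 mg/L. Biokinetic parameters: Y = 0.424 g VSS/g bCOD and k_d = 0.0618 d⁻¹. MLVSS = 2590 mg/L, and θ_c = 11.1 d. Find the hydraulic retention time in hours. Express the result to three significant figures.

Steady-state biomass mass balance: V·X·(1 + k_d·θ_c) = Y·Q·(S₀ − S)·θ_c, so V = 0.424 × 14100 × (278 − 12.8) × 11.1 / [2590 × (1 + 0.0618 × 11.1)] = 1.76×10^7 / 4367 = 4030 m³.
τ = V/Q = 4030/14100 = 0.2858 d, or 6.860 h.

τ ≈ 6.86 h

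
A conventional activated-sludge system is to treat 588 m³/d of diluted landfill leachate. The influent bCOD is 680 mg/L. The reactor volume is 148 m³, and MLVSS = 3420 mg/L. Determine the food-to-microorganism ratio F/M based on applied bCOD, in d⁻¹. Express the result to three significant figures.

F/M ≈ 0.790 d⁻¹

F/M = Q·S₀ / (V·X) = 588 × 680 / (148.0 × 3420) = 0.7899 g bCOD·(g VSS·d)⁻¹.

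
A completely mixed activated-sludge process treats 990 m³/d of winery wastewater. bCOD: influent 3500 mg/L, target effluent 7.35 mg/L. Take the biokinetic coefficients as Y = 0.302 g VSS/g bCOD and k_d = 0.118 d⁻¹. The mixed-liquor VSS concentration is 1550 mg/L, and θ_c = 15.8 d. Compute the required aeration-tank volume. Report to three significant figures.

V ≈ 3720 m³

Rearranging the biomass balance for a CMAS with decay, V = Y·Q·ΔS·θ_c / [X·(1+k_d θ_c)] = 0.302 × 990 × (3500 − 7.35) × 15.8 / [1550 × (1 + 0.118 × 15.8)] = 1.65×10^7 / 4440 = 3716 m³.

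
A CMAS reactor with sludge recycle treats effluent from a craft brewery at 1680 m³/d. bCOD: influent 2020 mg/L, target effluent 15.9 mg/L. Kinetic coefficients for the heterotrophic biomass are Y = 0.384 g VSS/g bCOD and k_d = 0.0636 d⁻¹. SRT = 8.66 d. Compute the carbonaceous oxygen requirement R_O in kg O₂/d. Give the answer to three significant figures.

Correct the yield for decay: Y_obs = Y/(1 + k_d θ_c) = 0.384 / (1 + 0.0636 × 8.66) = 0.384 / 1.551 = 0.2476.
ΔS = 2020 − 15.9 = 2004 mg/L, so the substrate removal rate is 1680 × 2004/1000 = 3367 kg bCOD/d.
Net sludge production P_X = 0.2476 × 3367 = 833.7 kg VSS/d.
R_O = Q·(S₀ − S) − 1.42·P_X = 3367 − 1.42 × 833.7 = 2183 kg O₂/d.

R_O ≈ 2180 kg O₂/d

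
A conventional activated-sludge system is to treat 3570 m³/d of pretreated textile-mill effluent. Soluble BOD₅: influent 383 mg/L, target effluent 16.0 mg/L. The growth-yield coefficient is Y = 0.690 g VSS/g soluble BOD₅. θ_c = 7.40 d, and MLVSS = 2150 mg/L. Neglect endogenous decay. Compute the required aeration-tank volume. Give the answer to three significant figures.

V ≈ 3110 m³

With k_d = 0 the design equation reduces to V = Y Q (S₀−S) θ_c / X = 0.690 × 3570 × (383 − 16.0) × 7.40 / 2150 = 3112 m³.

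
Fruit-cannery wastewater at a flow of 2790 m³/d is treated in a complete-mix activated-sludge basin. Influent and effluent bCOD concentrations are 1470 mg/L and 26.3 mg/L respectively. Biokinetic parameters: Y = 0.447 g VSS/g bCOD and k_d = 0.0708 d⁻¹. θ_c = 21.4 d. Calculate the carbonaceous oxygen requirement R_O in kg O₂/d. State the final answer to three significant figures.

Observed yield with endogenous decay: Y_obs = Y / (1 + k_d·θ_c) = 0.447 / (1 + 0.0708 × 21.4) = 0.447 / 2.515 = 0.1777 g VSS/g bCOD.
ΔS = 1470 − 26.3 = 1444 mg/L, so the substrate removal rate is 2790 × 1444/1000 = 4028 kg bCOD/d.
Biomass synthesised: P_X = Y_obs × 4028 = 715.9 kg VSS/d.
R_O = Q·ΔS − 1.42 P_X = 4028 − 1017 = 3011 kg O₂/d.

R_O ≈ 3010 kg O₂/d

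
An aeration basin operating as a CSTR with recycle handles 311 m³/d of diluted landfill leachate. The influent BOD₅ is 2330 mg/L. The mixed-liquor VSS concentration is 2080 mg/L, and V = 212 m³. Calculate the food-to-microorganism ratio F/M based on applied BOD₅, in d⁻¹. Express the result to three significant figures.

F/M ≈ 1.64 d⁻¹

F/M = applied load / biomass = Q·S₀/(V·X) = 311 × 2330 / (212.0 × 2080) = 1.643 d⁻¹.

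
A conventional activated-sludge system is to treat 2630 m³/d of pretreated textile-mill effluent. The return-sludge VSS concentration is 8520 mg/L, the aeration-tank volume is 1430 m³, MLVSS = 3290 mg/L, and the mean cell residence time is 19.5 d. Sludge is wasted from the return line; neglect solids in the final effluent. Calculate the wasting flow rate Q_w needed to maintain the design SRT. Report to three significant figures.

Q_w ≈ 28.3 m³/d

Q_w = (V·X)/(θ_c X_r) = 1430 × 3290 / (19.5 × 8520) = 28.32 m³/d.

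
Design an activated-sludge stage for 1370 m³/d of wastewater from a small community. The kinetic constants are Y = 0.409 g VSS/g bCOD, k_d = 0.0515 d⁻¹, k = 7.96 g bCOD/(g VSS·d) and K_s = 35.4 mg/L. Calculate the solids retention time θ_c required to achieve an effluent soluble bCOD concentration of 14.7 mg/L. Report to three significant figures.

From 1/θ_c = Y·k·S/(K_s + S) − k_d: Y·k·S/(K_s+S) = 0.409 × 7.96 × 14.7 / (35.4 + 14.7) = 0.9552 d⁻¹.
θ_c = 1/(μ − k_d) = 1/(0.9552 − 0.0515) = 1/0.9037 = 1.107 d.

θ_c ≈ 1.11 d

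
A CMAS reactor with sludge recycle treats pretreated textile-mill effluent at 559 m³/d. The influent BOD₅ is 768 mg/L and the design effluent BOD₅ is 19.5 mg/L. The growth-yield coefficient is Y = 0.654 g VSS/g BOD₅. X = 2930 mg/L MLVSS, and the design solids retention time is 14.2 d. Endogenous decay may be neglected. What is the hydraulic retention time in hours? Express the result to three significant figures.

τ ≈ 56.9 h

V·X = Y·Q·ΔS·θ_c gives V = 0.654 × 559 × (768 − 19.5) × 14.2 / 2930 = 1326 m³.
Hydraulic retention time τ = V/Q = 1326 / 559 = 2.372 d = 56.94 h.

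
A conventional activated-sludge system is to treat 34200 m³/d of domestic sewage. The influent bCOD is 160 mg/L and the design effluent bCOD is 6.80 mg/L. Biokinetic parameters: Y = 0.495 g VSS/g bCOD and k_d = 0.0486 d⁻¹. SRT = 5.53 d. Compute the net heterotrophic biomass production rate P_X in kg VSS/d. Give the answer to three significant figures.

P_X ≈ 2040 kg VSS/d

Y_obs = Y / (1 + k_d θ_c) = 0.495 / (1 + 0.0486 × 5.53) = 0.495 / 1.269 = 0.3901.
Substrate removed = Q·(S₀ − S) = 34200 m³/d × (160 − 6.80) g/m³ = 5.24×10^6 g/d = 5239 kg/d.
Biomass produced: P_X = Y_obs·Q·ΔS = 0.3901 × 5239 ≈ 2044 kg VSS/d.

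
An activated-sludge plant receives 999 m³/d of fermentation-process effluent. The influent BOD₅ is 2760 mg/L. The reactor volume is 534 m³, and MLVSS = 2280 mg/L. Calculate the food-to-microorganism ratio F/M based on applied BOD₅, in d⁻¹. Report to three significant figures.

F/M ≈ 2.26 d⁻¹

F/M = Q·S₀ / (V·X) = 999 × 2760 / (534.0 × 2280) = 2.265 g BOD₅·(g VSS·d)⁻¹.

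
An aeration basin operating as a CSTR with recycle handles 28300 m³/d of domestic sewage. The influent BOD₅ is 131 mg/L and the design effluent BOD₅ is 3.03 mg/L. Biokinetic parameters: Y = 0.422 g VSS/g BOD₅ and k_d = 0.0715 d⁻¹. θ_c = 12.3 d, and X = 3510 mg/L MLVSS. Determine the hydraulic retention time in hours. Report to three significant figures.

Steady-state biomass mass balance: V·X·(1 + k_d·θ_c) = Y·Q·(S₀ − S)·θ_c, so V = 0.422 × 28300 × (131 − 3.03) × 12.3 / [3510 × (1 + 0.0715 × 12.3)] = 1.88×10^7 / 6597 = 2850 m³.
τ = V/Q = 2850/28300 = 0.1007 d, or 2.417 h.

τ ≈ 2.42 h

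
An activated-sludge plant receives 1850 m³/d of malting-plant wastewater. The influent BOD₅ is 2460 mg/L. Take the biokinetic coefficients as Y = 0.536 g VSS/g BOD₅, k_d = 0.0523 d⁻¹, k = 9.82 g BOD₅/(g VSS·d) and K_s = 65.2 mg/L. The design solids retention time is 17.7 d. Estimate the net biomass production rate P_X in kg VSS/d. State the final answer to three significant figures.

For a completely mixed reactor with recycle the Lawrence–McCarty relation gives S = K_s·(1 + k_d·θ_c) / [θ_c·(Y·k − k_d) − 1] = 65.2 × (1 + 0.0523 × 17.7) / [17.7 × (0.536 × 9.82 − 0.0523) − 1] = 125.6 / 91.24 = 1.376 mg/L.
The observed yield is Y_obs = Y/(1 + k_d·θ_c) = 0.536 / (1 + 0.0523 × 17.7) = 0.536 / 1.926 = 0.2783 g VSS per g BOD₅ removed.
Q·(S₀ − S) = 1850 × (2460 − 1.38) × 10⁻³ = 4548 kg/d removed.
Biomass produced: P_X = Y_obs·Q·ΔS = 0.2783 × 4548 ≈ 1266 kg VSS/d.

P_X ≈ 1270 kg VSS/d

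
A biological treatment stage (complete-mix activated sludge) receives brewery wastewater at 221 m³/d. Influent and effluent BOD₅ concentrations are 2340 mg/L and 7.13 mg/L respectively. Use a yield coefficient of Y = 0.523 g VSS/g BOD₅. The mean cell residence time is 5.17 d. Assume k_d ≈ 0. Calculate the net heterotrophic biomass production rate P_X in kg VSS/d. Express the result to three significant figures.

With endogenous decay neglected, the observed yield equals the true yield: Y_obs = Y = 0.523 g VSS/g BOD₅.
Q·(S₀ − S) = 221 × (2340 − 7.13) × 10⁻³ = 515.6 kg/d removed.
Net biomass production P_X = Y_obs × Q·(S₀ − S) = 0.5230 × 515.6 = 269.6 kg VSS/d.

P_X ≈ 270 kg VSS/d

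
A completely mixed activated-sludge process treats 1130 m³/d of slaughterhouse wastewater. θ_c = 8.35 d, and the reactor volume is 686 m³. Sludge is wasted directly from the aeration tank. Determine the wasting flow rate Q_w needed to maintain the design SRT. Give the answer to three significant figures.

With mixed-liquor wasting, θ_c = V/Q_w, so Q_w = V/θ_c = 686.0/8.35 = 82.16 m³/d.

Q_w ≈ 82.2 m³/d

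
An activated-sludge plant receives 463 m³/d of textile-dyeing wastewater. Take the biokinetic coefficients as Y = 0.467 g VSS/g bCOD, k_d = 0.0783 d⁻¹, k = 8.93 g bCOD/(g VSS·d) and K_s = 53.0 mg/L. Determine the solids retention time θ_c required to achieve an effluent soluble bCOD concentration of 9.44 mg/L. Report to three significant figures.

Specific growth rate at S = 9.44 mg/L: μ = YkS/(K_s+S) = 0.467·8.93·9.44/(53.0+9.44) = 0.6305 d⁻¹.
θ_c = 1/(μ − k_d) = 1/(0.6305 − 0.0783) = 1/0.5522 = 1.811 d.

θ_c ≈ 1.81 d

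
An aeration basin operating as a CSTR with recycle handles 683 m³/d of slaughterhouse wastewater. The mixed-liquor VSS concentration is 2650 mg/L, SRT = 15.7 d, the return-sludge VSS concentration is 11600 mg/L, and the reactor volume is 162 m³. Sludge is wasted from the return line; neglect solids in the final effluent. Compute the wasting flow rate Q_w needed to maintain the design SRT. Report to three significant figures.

Q_w = (V·X)/(θ_c X_r) = 162.0 × 2650 / (15.7 × 11600) = 2.357 m³/d.

Q_w ≈ 2.36 m³/d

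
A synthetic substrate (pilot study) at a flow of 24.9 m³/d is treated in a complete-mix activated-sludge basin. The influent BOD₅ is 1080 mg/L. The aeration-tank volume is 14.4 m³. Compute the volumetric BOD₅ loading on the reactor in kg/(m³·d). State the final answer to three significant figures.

L_v ≈ 1.87 kg BOD₅/(m³·d)

Applied BOD₅ load per unit volume = Q·S₀/V = (24.9 × 1080/1000)/14.40 = 1.867 kg BOD₅·m⁻³·d⁻¹.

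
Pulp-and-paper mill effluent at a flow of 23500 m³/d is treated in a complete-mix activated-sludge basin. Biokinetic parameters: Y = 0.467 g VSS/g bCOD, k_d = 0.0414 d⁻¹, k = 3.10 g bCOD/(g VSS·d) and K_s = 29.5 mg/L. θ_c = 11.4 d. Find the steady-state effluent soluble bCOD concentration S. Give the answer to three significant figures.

From the Monod/SRT balance for a CMAS, S = K_s·(1+k_d θ_c)/[θ_c·(Y k − k_d) − 1] = 29.5 × (1 + 0.0414 × 11.4) / [11.4 × (0.467 × 3.10 − 0.0414) − 1] = 43.42 / 15.03 = 2.889 mg/L.

S ≈ 2.89 mg/L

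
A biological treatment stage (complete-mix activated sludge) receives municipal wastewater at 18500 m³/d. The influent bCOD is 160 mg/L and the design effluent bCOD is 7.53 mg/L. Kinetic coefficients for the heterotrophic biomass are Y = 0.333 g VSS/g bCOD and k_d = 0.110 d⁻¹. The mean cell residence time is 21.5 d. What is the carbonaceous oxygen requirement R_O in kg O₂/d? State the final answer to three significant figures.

R_O ≈ 2420 kg O₂/d

The observed yield is Y_obs = Y/(1 + k_d·θ_c) = 0.333 / (1 + 0.110 × 21.5) = 0.333 / 3.365 = 0.09896 g VSS per g bCOD removed.
Q·(S₀ − S) = 18500 × (160 − 7.53) × 10⁻³ = 2821 kg/d removed.
P_X = Y_obs·Q·(S₀ − S) = 0.09896 × 2821 = 279.1 kg VSS/d.
R_O = Q·(S₀ − S) − 1.42·P_X = 2821 − 1.42 × 279.1 = 2424 kg O₂/d.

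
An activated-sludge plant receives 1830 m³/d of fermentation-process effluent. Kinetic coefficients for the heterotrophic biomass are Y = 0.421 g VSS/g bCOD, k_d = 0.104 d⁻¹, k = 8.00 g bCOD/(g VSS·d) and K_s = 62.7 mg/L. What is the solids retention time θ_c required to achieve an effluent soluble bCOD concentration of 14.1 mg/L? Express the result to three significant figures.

θ_c ≈ 1.94 d

At the target effluent, Y k S/(K_s+S) = 0.421×8.00×14.1/76.80 = 0.6183 d⁻¹.
Then 1/θ_c = μ − k_d = 0.6183 − 0.104 = 0.5143 d⁻¹, giving θ_c = 1.944 d.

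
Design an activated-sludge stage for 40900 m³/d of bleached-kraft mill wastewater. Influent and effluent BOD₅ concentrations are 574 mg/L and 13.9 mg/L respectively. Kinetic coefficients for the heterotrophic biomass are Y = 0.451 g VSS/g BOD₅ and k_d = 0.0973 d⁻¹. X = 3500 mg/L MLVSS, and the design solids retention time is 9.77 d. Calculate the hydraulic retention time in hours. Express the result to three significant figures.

τ ≈ 8.68 h

Rearranging the biomass balance for a CMAS with decay, V = Y·Q·ΔS·θ_c / [X·(1+k_d θ_c)] = 0.451 × 40900 × (574 − 13.9) × 9.77 / [3500 × (1 + 0.0973 × 9.77)] = 1.01×10^8 / 6827 = 14785 m³.
τ = V/Q = 14785/40900 = 0.3615 d, or 8.676 h.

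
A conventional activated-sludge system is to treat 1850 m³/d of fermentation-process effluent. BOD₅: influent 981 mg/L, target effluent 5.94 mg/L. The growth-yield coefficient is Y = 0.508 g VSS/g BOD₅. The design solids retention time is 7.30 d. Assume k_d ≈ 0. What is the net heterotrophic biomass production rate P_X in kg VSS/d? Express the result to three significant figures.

Since k_d ≈ 0, Y_obs = Y = 0.508 g VSS/g BOD₅.
ΔS = 981 − 5.94 = 975.1 mg/L, so the substrate removal rate is 1850 × 975.1/1000 = 1804 kg BOD₅/d.
So the net sludge growth is P_X = 0.5080 × 1804 = 916.4 kg VSS/d.

P_X ≈ 916 kg VSS/d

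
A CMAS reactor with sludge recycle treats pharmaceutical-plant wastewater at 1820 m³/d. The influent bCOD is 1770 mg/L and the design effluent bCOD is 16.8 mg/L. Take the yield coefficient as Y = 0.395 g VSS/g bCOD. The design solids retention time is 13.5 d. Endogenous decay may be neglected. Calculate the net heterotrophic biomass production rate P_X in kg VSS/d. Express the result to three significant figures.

P_X ≈ 1260 kg VSS/d

With endogenous decay neglected, the observed yield equals the true yield: Y_obs = Y = 0.395 g VSS/g bCOD.
ΔS = 1770 − 16.8 = 1753 mg/L, so the substrate removal rate is 1820 × 1753/1000 = 3191 kg bCOD/d.
So the net sludge growth is P_X = 0.3950 × 3191 = 1260 kg VSS/d.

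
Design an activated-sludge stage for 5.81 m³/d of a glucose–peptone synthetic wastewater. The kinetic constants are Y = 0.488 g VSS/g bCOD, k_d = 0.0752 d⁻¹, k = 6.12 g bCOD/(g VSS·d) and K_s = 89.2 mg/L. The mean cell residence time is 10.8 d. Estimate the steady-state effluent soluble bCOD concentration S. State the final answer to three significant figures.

S ≈ 5.31 mg/L

For a completely mixed reactor with recycle the Lawrence–McCarty relation gives S = K_s·(1 + k_d·θ_c) / [θ_c·(Y·k − k_d) − 1] = 89.2 × (1 + 0.0752 × 10.8) / [10.8 × (0.488 × 6.12 − 0.0752) − 1] = 161.6 / 30.44 = 5.310 mg/L.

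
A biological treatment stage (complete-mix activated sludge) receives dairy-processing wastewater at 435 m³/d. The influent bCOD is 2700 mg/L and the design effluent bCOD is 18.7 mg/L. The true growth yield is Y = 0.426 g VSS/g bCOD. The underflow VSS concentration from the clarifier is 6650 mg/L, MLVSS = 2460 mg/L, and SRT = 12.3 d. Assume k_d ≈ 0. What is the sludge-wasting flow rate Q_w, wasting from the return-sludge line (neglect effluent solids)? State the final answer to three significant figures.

V·X = Y·Q·ΔS·θ_c gives V = 0.426 × 435 × (2700 − 18.7) × 12.3 / 2460 = 2484 m³.
Wasting from the return line (neglecting effluent solids): Q_w = V·X / (θ_c·X_r) = 2484 × 2460 / (12.3 × 6650) = 74.72 m³/d.

Q_w ≈ 74.7 m³/d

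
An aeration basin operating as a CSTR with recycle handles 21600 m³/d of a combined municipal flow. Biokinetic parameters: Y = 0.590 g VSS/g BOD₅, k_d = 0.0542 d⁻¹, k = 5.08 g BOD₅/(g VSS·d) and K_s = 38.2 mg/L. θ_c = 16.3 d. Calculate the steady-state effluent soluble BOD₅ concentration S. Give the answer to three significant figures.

For a completely mixed reactor with recycle the Lawrence–McCarty relation gives S = K_s·(1 + k_d·θ_c) / [θ_c·(Y·k − k_d) − 1] = 38.2 × (1 + 0.0542 × 16.3) / [16.3 × (0.590 × 5.08 − 0.0542) − 1] = 71.95 / 46.97 = 1.532 mg/L.

S ≈ 1.53 mg/L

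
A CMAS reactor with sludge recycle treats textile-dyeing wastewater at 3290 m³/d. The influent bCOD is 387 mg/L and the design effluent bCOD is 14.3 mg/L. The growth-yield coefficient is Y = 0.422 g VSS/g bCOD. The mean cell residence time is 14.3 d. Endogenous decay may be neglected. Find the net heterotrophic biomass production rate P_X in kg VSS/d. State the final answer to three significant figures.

No decay correction is needed, so Y_obs = Y = 0.422.
Substrate removed = Q·(S₀ − S) = 3290 m³/d × (387 − 14.3) g/m³ = 1.23×10^6 g/d = 1226 kg/d.
Net biomass production P_X = Y_obs × Q·(S₀ − S) = 0.4220 × 1226 = 517.4 kg VSS/d.

P_X ≈ 517 kg VSS/d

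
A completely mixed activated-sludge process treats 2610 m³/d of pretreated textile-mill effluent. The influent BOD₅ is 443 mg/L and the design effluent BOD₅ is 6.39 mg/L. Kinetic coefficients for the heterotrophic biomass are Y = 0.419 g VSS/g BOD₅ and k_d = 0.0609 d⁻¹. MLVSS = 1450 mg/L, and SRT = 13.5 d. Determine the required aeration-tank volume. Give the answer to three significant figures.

Rearranging the biomass balance for a CMAS with decay, V = Y·Q·ΔS·θ_c / [X·(1+k_d θ_c)] = 0.419 × 2610 × (443 − 6.39) × 13.5 / [1450 × (1 + 0.0609 × 13.5)] = 6.45×10^6 / 2642 = 2440 m³.

V ≈ 2440 m³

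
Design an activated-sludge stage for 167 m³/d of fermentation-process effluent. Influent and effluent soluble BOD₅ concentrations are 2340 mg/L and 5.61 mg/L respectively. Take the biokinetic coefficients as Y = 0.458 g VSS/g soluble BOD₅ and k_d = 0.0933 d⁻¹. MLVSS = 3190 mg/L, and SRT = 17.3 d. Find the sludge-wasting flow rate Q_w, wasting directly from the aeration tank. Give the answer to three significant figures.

Q_w ≈ 21.4 m³/d

Steady-state biomass mass balance: V·X·(1 + k_d·θ_c) = Y·Q·(S₀ − S)·θ_c, so V = 0.458 × 167 × (2340 − 5.61) × 17.3 / [3190 × (1 + 0.0933 × 17.3)] = 3.09×10^6 / 8339 = 370.4 m³.
With mixed-liquor wasting, θ_c = V/Q_w, so Q_w = V/θ_c = 370.4/17.3 = 21.41 m³/d.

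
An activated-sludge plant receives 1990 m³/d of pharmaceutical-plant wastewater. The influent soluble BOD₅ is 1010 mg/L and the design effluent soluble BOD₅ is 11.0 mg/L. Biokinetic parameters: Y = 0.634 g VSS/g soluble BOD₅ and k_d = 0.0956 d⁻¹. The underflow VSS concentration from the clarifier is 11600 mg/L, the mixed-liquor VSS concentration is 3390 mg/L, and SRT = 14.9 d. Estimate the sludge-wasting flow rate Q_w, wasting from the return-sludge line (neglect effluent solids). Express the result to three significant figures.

Q_w ≈ 44.8 m³/d

Rearranging the biomass balance for a CMAS with decay, V = Y·Q·ΔS·θ_c / [X·(1+k_d θ_c)] = 0.634 × 1990 × (1010 − 11.0) × 14.9 / [3390 × (1 + 0.0956 × 14.9)] = 1.88×10^7 / 8219 = 2285 m³.
Wasting from the return line (neglecting effluent solids): Q_w = V·X / (θ_c·X_r) = 2285 × 3390 / (14.9 × 11600) = 44.82 m³/d.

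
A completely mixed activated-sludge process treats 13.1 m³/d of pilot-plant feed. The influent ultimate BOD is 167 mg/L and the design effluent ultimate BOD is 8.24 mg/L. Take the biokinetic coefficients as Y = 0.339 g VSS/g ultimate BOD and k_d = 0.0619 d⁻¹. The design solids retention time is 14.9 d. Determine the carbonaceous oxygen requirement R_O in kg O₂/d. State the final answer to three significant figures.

R_O ≈ 1.56 kg O₂/d

Correct the yield for decay: Y_obs = Y/(1 + k_d θ_c) = 0.339 / (1 + 0.0619 × 14.9) = 0.339 / 1.922 = 0.1764.
Mass of ultimate BOD removed per day: Q(S₀ − S) = 13.1 × 158.8 g/m³ = 2.080 kg/d.
Net sludge production P_X = 0.1764 × 2.080 = 0.3668 kg VSS/d.
R_O = Q·(S₀ − S) − 1.42·P_X = 2.080 − 1.42 × 0.3668 = 1.559 kg O₂/d.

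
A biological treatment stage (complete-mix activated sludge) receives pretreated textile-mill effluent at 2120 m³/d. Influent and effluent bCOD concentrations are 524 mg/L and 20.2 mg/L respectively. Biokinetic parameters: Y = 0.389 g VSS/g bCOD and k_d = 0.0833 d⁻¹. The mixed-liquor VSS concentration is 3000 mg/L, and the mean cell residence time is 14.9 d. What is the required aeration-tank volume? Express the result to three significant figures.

V ≈ 921 m³

From the SRT design equation V = Y Q (S₀−S) θ_c / [X (1 + k_d θ_c)] = 0.389 × 2120 × (524 − 20.2) × 14.9 / [3000 × (1 + 0.0833 × 14.9)] = 6.19×10^6 / 6724 = 920.7 m³.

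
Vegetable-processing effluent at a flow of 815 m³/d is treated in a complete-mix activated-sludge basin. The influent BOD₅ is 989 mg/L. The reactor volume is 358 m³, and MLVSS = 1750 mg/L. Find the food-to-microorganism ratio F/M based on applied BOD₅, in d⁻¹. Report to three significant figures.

F/M ≈ 1.29 d⁻¹

Food-to-microorganism ratio F/M = Q S₀ / (V X) = 815 × 989 / (358.0 × 1750) = 1.287 d⁻¹.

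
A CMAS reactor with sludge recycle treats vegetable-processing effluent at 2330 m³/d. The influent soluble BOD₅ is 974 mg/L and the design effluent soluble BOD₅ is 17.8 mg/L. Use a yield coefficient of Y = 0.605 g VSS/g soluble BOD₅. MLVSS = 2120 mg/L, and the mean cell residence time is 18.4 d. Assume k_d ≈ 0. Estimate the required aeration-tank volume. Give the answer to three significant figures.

V ≈ 11700 m³

V·X = Y·Q·ΔS·θ_c gives V = 0.605 × 2330 × (974 − 17.8) × 18.4 / 2120 = 11699 m³.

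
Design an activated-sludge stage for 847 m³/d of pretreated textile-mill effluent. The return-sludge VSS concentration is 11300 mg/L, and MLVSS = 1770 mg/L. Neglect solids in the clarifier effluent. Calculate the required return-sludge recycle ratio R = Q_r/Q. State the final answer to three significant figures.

Mass balance around the secondary clarifier (neglecting effluent solids): R = X / (X_r − X) = 1770 / (11300 − 1770) = 0.1857.

R ≈ 0.186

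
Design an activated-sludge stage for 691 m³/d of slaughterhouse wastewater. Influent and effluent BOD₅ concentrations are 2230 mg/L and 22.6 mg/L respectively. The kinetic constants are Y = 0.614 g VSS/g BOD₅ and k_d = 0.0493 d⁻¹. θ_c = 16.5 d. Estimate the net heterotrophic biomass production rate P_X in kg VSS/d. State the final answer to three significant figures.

P_X ≈ 516 kg VSS/d

Correct the yield for decay: Y_obs = Y/(1 + k_d θ_c) = 0.614 / (1 + 0.0493 × 16.5) = 0.614 / 1.813 = 0.3386.
Q·(S₀ − S) = 691 × (2230 − 22.6) × 10⁻³ = 1525 kg/d removed.
Net biomass production P_X = Y_obs × Q·(S₀ − S) = 0.3386 × 1525 = 516.4 kg VSS/d.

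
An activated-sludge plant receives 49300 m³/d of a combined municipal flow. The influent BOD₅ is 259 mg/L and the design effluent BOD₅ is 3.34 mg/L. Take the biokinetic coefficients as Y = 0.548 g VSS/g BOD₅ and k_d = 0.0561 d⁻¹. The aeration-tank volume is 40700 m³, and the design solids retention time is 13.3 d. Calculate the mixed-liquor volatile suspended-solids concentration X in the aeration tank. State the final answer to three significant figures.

X ≈ 1290 mg/L

Solving the biomass balance for X: X = Y Q (S₀−S) θ_c / [V (1+k_d θ_c)] = 0.548 × 49300 × (259 − 3.34) × 13.3 / [40700 × (1 + 0.0561 × 13.3)] = 1293 mg/L.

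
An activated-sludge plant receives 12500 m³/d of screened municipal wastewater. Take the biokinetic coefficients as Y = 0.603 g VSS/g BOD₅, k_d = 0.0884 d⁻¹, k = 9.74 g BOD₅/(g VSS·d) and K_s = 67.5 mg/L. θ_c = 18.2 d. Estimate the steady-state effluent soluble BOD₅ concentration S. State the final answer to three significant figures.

S ≈ 1.69 mg/L

Effluent substrate depends only on kinetics and SRT: S = K_s(1 + k_d θ_c) / [θ_c(Yk − k_d) − 1] = 67.5 × (1 + 0.0884 × 18.2) / [18.2 × (0.603 × 9.74 − 0.0884) − 1] = 176.1 / 104.3 = 1.689 mg/L.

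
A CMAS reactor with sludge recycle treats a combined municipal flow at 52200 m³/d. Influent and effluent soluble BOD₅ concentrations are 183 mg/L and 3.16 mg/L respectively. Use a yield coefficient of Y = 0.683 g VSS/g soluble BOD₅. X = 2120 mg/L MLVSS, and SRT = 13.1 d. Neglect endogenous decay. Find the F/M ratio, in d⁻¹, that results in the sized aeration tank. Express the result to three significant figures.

V·X = Y·Q·ΔS·θ_c gives V = 0.683 × 52200 × (183 − 3.16) × 13.1 / 2120 = 39620 m³.
F/M = applied load / biomass = Q·S₀/(V·X) = 52200 × 183 / (39620 × 2120) = 0.1137 d⁻¹.

F/M ≈ 0.114 d⁻¹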